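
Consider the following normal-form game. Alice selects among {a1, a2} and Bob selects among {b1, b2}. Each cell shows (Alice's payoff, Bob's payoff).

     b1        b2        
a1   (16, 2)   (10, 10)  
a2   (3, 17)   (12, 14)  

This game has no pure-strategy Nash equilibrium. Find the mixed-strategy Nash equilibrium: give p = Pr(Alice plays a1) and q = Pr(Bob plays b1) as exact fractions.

p = 3/11, q = 2/15

In a mixed NE each player is indifferent between their pure strategies, so the opponent's mix sets the indifference.
Bob indifferent between b1 and b2: p·2 + (1−p)·17 = p·10 + (1−p)·14 ⟹ 17 + (-15)p = 14 + (-4)p ⟹ p = 3/11.
Alice indifferent between a1 and a2: q·16 + (1−q)·10 = q·3 + (1−q)·12 ⟹ 10 + 6q = 12 + (-9)q ⟹ q = 2/15.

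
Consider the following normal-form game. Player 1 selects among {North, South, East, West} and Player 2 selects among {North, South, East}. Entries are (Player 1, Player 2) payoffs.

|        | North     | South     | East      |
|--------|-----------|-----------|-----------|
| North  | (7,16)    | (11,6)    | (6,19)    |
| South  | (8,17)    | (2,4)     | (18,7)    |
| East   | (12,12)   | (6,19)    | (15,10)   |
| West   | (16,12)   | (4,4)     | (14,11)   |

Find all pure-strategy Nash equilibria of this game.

(West, North)

Check mutual best responses: a cell is a NE iff neither player can gain by unilaterally deviating.
Player 1's best responses — vs North: West (payoff 16); vs South: North (payoff 11); vs East: South (payoff 18).
Player 2's best responses — vs North: East (payoff 19); vs South: North (payoff 17); vs East: South (payoff 19); vs West: North (payoff 12).
The only mutual best response is (West, North); neither player gains by switching there.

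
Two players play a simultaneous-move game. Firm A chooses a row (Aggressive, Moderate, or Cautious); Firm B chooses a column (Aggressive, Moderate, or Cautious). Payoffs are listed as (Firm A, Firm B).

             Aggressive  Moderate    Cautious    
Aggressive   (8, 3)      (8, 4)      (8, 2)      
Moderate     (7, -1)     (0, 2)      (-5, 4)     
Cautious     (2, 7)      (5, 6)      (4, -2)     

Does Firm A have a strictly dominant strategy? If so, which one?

A strategy is strictly dominant if it gives Firm A a strictly higher payoff than every other strategy, against every choice by the opponent.
Aggressive strictly dominates: vs Aggressive: 8 > each of {7, 2}; vs Moderate: 8 > each of {0, 5}; vs Cautious: 8 > each of {-5, 4}.

Aggressive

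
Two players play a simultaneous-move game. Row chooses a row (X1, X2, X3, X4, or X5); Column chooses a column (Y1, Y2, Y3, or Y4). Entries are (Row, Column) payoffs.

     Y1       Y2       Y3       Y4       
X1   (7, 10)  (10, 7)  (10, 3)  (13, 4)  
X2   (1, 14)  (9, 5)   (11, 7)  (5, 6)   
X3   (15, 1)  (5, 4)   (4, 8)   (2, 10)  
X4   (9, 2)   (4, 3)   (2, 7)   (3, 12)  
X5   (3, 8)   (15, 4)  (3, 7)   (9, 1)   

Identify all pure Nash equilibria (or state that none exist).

None

Check mutual best responses: a cell is a NE iff neither player can gain by unilaterally deviating.
Row's best responses — vs Y1: X3 (payoff 15); vs Y2: X5 (payoff 15); vs Y3: X2 (payoff 11); vs Y4: X1 (payoff 13).
Column's best responses — vs X1: Y1 (payoff 10); vs X2: Y1 (payoff 14); vs X3: Y4 (payoff 10); vs X4: Y4 (payoff 12); vs X5: Y1 (payoff 8).
No cell has both players best-responding. For instance, Row's best reply to Y4 is X1, but against X1 Column prefers Y1 over Y4.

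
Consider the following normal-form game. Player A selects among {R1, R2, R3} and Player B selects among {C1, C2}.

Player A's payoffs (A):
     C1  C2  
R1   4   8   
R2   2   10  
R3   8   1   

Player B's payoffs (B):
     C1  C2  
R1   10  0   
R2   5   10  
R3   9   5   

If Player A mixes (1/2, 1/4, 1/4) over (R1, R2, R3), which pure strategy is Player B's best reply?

Player B's best reply maximizes expected payoff against the mix.
C1: (1/2)·10 + (1/4)·5 + (1/4)·9 = 17/2
C2: (1/2)·0 + (1/4)·10 + (1/4)·5 = 15/4
Highest expected payoff is 17/2, from C1.

C1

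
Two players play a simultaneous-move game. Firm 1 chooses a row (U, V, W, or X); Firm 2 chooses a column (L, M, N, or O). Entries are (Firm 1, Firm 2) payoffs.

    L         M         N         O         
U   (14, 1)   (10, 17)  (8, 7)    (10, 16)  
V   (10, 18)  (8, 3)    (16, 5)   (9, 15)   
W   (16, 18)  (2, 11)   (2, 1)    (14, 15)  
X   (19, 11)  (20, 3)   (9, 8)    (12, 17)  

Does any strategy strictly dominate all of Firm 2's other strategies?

None

Check whether one of Firm 2's strategies beats all alternatives regardless of what the opponent does.
L is not dominant: against U, M gives 17 > 1.
M is not dominant: against V, L gives 18 > 3.
N is not dominant: against U, M gives 17 > 7.
O is not dominant: against U, M gives 17 > 16.
No single strategy is best against every opponent action.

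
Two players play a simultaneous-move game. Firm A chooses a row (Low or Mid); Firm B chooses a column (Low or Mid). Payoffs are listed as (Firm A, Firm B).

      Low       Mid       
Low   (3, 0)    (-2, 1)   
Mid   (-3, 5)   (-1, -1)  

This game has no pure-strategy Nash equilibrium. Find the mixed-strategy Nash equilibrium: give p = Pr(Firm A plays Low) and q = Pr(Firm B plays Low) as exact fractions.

Each player's mixing probability is pinned down by making the *other* player indifferent.
Firm B indifferent between Low and Mid: p·0 + (1−p)·5 = p·1 + (1−p)·(-1) ⟹ 5 + (-5)p = (-1) + 2p ⟹ p = 6/7.
Firm A indifferent between Low and Mid: q·3 + (1−q)·(-2) = q·(-3) + (1−q)·(-1) ⟹ (-2) + 5q = (-1) + (-2)q ⟹ q = 1/7.

p = 6/7, q = 1/7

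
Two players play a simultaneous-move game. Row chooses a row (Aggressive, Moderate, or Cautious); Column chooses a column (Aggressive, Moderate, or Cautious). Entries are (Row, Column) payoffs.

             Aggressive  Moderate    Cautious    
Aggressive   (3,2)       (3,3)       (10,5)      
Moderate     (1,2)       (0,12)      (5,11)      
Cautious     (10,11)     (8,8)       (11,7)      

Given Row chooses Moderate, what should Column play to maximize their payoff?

Moderate

With Row fixed at Moderate, Column's payoffs are: Aggressive → 2, Moderate → 12, Cautious → 11.
The maximum is 12, achieved by Moderate.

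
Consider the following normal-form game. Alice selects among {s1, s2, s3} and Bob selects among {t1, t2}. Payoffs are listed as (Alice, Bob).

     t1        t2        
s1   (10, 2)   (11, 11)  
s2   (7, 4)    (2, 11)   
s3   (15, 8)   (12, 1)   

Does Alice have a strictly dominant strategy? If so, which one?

s3

A strategy is strictly dominant if it gives Alice a strictly higher payoff than every other strategy, against every choice by the opponent.
s3 strictly dominates: vs t1: 15 > each of {10, 7}; vs t2: 12 > each of {11, 2}.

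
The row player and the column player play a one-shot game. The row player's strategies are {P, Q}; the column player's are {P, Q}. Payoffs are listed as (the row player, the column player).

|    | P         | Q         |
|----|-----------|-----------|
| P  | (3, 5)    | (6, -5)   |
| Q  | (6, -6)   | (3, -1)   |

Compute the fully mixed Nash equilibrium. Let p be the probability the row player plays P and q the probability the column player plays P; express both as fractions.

p = 1/3, q = 1/2

In a mixed NE each player is indifferent between their pure strategies, so the opponent's mix sets the indifference.
The column player indifferent between P and Q: p·5 + (1−p)·(-6) = p·(-5) + (1−p)·(-1) ⟹ (-6) + 11p = (-1) + (-4)p ⟹ p = 1/3.
The row player indifferent between P and Q: q·3 + (1−q)·6 = q·6 + (1−q)·3 ⟹ 6 + (-3)q = 3 + 3q ⟹ q = 1/2.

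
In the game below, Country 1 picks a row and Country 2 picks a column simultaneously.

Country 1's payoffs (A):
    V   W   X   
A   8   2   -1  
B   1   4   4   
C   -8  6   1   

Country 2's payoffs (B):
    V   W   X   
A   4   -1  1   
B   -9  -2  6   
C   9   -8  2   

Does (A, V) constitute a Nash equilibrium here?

Yes

Holding Country 2 at V: Country 1 gets 8 from A, versus 1 from B, -8 from C. No profitable deviation for Country 1.
Holding Country 1 at A: Country 2 gets 4 from V, versus -1 from W, 1 from X. No profitable deviation for Country 2 either.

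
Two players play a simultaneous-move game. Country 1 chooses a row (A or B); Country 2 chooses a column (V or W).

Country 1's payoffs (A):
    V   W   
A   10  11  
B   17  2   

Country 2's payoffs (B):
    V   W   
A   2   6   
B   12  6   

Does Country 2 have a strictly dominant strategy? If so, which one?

Check whether one of Country 2's strategies beats all alternatives regardless of what the opponent does.
V is not dominant: against A, W gives 6 > 2.
W is not dominant: against B, V gives 12 > 6.
No single strategy is best against every opponent action.

None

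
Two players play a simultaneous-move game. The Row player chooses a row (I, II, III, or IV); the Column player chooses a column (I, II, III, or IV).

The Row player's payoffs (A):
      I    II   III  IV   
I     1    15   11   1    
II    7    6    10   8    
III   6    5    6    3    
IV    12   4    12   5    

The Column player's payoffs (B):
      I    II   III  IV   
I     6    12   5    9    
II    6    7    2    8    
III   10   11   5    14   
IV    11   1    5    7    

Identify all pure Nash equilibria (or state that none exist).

Find each player's best response to every opponent strategy; NE are the intersections.
The Row player's best responses — vs I: IV (payoff 12); vs II: I (payoff 15); vs III: IV (payoff 12); vs IV: II (payoff 8).
The Column player's best responses — vs I: II (payoff 12); vs II: IV (payoff 8); vs III: IV (payoff 14); vs IV: I (payoff 11).
Mutual best responses occur at (I, II), (II, IV), and (IV, I); at each, neither player gains by switching.

(I, II), (II, IV), and (IV, I)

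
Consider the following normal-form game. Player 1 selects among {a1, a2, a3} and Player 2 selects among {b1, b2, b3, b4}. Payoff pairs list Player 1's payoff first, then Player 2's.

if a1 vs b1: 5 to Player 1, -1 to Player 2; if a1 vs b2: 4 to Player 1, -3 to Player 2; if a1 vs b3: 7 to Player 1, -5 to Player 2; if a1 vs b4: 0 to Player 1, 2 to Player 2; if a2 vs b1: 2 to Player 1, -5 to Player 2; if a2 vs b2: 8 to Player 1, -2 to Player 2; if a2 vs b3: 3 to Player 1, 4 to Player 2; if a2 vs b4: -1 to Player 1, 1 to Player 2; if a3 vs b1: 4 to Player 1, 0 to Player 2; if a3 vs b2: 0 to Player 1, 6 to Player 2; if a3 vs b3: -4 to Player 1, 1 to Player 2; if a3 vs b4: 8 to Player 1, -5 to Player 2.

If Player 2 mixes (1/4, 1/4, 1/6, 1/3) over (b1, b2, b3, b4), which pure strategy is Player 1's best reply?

a1

Compute Player 1's expected payoff from each pure strategy against the given mix.
a1: (1/4)·5 + (1/4)·4 + (1/6)·7 + (1/3)·0 = 41/12
a2: (1/4)·2 + (1/4)·8 + (1/6)·3 + (1/3)·(-1) = 8/3
a3: (1/4)·4 + (1/4)·0 + (1/6)·(-4) + (1/3)·8 = 3
Highest expected payoff is 41/12, from a1.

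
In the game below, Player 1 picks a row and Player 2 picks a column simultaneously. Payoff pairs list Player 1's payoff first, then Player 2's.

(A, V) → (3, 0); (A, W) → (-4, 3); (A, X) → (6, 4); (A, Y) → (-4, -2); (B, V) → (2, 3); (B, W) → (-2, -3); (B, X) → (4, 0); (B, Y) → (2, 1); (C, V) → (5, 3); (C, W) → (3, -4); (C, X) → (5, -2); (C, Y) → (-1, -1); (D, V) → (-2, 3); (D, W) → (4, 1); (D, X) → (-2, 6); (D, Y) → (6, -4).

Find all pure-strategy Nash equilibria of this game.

(A, X) and (C, V)

Check mutual best responses: a cell is a NE iff neither player can gain by unilaterally deviating.
Player 1's best responses — vs V: C (payoff 5); vs W: D (payoff 4); vs X: A (payoff 6); vs Y: D (payoff 6).
Player 2's best responses — vs A: X (payoff 4); vs B: V (payoff 3); vs C: V (payoff 3); vs D: X (payoff 6).
Mutual best responses occur at (A, X) and (C, V); at each, neither player gains by switching.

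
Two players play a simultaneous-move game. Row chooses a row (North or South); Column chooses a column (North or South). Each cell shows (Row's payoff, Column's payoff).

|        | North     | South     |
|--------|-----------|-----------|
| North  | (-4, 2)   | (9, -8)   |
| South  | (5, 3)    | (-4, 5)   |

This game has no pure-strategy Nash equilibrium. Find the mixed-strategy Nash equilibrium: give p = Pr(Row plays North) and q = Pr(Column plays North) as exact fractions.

p = 1/6, q = 13/22

In a mixed NE each player is indifferent between their pure strategies, so the opponent's mix sets the indifference.
Column indifferent between North and South: p·2 + (1−p)·3 = p·(-8) + (1−p)·5 ⟹ 3 + (-1)p = 5 + (-13)p ⟹ p = 1/6.
Row indifferent between North and South: q·(-4) + (1−q)·9 = q·5 + (1−q)·(-4) ⟹ 9 + (-13)q = (-4) + 9q ⟹ q = 13/22.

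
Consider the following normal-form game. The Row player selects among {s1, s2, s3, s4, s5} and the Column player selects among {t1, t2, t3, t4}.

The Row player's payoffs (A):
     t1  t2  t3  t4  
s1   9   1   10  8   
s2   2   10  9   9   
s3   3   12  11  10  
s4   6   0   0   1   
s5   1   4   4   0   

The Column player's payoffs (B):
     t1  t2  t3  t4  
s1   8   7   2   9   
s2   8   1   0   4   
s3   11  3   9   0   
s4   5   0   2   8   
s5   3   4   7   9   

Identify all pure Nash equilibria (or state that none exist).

Find each player's best response to every opponent strategy; NE are the intersections.
The Row player's best responses — vs t1: s1 (payoff 9); vs t2: s3 (payoff 12); vs t3: s3 (payoff 11); vs t4: s3 (payoff 10).
The Column player's best responses — vs s1: t4 (payoff 9); vs s2: t1 (payoff 8); vs s3: t1 (payoff 11); vs s4: t4 (payoff 8); vs s5: t4 (payoff 9).
No cell has both players best-responding. For instance, the Row player's best reply to t2 is s3, but against s3 the Column player prefers t1 over t2.

No pure-strategy Nash equilibrium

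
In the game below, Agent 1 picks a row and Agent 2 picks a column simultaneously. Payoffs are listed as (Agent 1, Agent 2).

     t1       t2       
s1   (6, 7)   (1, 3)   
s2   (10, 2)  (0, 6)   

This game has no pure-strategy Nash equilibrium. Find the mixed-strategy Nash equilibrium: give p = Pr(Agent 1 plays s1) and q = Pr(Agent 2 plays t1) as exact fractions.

In a mixed NE each player is indifferent between their pure strategies, so the opponent's mix sets the indifference.
Agent 2 indifferent between t1 and t2: p·7 + (1−p)·2 = p·3 + (1−p)·6 ⟹ 2 + 5p = 6 + (-3)p ⟹ p = 1/2.
Agent 1 indifferent between s1 and s2: q·6 + (1−q)·1 = q·10 + (1−q)·0 ⟹ 1 + 5q = 0 + 10q ⟹ q = 1/5.

p = 1/2, q = 1/5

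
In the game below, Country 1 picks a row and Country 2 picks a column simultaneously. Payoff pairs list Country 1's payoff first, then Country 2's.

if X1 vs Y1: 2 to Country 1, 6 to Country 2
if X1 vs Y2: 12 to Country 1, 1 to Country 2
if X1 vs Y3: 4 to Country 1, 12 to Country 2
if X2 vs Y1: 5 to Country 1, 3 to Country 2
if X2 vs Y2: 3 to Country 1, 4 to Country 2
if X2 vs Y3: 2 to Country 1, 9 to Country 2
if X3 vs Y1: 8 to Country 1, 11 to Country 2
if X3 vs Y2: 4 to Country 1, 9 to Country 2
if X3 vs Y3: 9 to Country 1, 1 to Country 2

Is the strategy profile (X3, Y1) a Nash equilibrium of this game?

Yes

Holding Country 2 at Y1: Country 1 gets 8 from X3, versus 2 from X1, 5 from X2. No profitable deviation for Country 1.
Holding Country 1 at X3: Country 2 gets 11 from Y1, versus 9 from Y2, 1 from Y3. No profitable deviation for Country 2 either.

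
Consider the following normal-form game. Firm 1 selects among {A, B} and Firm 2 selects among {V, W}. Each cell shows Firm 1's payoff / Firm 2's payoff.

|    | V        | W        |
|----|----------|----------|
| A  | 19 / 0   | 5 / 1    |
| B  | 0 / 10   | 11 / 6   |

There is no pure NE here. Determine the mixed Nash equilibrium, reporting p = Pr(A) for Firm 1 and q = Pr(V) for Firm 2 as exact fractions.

p = 4/5, q = 6/25

Each player's mixing probability is pinned down by making the *other* player indifferent.
Firm 2 indifferent between V and W: p·0 + (1−p)·10 = p·1 + (1−p)·6 ⟹ 10 + (-10)p = 6 + (-5)p ⟹ p = 4/5.
Firm 1 indifferent between A and B: q·19 + (1−q)·5 = q·0 + (1−q)·11 ⟹ 5 + 14q = 11 + (-11)q ⟹ q = 6/25.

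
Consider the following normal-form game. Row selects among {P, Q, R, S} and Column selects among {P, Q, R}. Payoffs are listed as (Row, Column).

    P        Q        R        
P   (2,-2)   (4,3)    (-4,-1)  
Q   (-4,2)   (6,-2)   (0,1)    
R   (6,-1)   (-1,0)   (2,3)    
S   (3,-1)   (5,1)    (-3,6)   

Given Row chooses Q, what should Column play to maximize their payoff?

With Row fixed at Q, Column's payoffs are: P → 2, Q → -2, R → 1.
The maximum is 2, achieved by P.

P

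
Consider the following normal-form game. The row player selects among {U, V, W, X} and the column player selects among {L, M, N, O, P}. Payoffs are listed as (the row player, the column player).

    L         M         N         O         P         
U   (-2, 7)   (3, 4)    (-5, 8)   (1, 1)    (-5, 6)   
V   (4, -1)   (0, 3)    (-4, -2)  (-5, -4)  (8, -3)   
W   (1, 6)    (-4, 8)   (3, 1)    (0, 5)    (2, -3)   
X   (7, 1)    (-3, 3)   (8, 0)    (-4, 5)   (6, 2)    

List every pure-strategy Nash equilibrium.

There is no pure-strategy Nash equilibrium

Find each player's best response to every opponent strategy; NE are the intersections.
The row player's best responses — vs L: X (payoff 7); vs M: U (payoff 3); vs N: X (payoff 8); vs O: U (payoff 1); vs P: V (payoff 8).
The column player's best responses — vs U: N (payoff 8); vs V: M (payoff 3); vs W: M (payoff 8); vs X: O (payoff 5).
No cell has both players best-responding. For instance, the row player's best reply to L is X, but against X the column player prefers O over L.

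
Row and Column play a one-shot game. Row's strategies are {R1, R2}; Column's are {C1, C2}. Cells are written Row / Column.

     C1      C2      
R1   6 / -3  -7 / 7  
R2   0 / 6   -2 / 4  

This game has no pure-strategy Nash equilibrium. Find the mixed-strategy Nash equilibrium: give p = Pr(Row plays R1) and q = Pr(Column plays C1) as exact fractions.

p = 1/6, q = 5/11

In a mixed NE each player is indifferent between their pure strategies, so the opponent's mix sets the indifference.
Column indifferent between C1 and C2: p·(-3) + (1−p)·6 = p·7 + (1−p)·4 ⟹ 6 + (-9)p = 4 + 3p ⟹ p = 1/6.
Row indifferent between R1 and R2: q·6 + (1−q)·(-7) = q·0 + (1−q)·(-2) ⟹ (-7) + 13q = (-2) + 2q ⟹ q = 5/11.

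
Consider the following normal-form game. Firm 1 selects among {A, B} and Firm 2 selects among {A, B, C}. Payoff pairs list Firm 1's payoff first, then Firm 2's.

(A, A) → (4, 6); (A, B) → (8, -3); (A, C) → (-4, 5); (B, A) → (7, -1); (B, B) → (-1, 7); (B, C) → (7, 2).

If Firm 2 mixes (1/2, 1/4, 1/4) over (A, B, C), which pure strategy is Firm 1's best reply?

Firm 1's best reply maximizes expected payoff against the mix.
A: (1/2)·4 + (1/4)·8 + (1/4)·(-4) = 3
B: (1/2)·7 + (1/4)·(-1) + (1/4)·7 = 5
Highest expected payoff is 5, from B.

B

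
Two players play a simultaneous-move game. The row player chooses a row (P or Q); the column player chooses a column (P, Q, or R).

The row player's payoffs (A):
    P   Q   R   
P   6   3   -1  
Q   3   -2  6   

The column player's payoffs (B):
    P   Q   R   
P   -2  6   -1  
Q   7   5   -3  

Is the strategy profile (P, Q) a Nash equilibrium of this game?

Yes

Holding the column player at Q: the row player gets 3 from P, versus -2 from Q. No profitable deviation for the row player.
Holding the row player at P: the column player gets 6 from Q, versus -2 from P, -1 from R. No profitable deviation for the column player either.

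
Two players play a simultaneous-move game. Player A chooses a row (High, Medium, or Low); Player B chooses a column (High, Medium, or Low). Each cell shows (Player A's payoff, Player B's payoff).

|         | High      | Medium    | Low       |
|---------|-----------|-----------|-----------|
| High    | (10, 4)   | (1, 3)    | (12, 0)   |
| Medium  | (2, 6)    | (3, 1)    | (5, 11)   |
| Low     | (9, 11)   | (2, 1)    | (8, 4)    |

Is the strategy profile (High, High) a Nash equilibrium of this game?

Holding Player B at High: Player A gets 10 from High, versus 2 from Medium, 9 from Low. No profitable deviation for Player A.
Holding Player A at High: Player B gets 4 from High, versus 3 from Medium, 0 from Low. No profitable deviation for Player B either.

Yes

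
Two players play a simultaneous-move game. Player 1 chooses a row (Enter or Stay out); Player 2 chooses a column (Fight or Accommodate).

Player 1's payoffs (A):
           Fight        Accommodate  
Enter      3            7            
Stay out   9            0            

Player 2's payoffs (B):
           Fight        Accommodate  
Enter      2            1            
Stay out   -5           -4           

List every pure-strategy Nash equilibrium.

None

Check mutual best responses: a cell is a NE iff neither player can gain by unilaterally deviating.
Player 1's best responses — vs Fight: Stay out (payoff 9); vs Accommodate: Enter (payoff 7).
Player 2's best responses — vs Enter: Fight (payoff 2); vs Stay out: Accommodate (payoff -4).
No cell has both players best-responding. For instance, Player 1's best reply to Accommodate is Enter, but against Enter Player 2 prefers Fight over Accommodate.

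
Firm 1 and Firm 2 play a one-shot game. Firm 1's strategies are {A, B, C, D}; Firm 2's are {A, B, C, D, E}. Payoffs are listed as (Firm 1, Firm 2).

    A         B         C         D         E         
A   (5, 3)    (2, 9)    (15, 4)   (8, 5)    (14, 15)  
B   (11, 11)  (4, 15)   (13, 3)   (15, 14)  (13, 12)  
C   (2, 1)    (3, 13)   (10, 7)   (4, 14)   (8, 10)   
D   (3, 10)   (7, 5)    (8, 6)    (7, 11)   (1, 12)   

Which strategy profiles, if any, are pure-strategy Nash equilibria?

(A, E)

Check mutual best responses: a cell is a NE iff neither player can gain by unilaterally deviating.
Firm 1's best responses — vs A: B (payoff 11); vs B: D (payoff 7); vs C: A (payoff 15); vs D: B (payoff 15); vs E: A (payoff 14).
Firm 2's best responses — vs A: E (payoff 15); vs B: B (payoff 15); vs C: D (payoff 14); vs D: E (payoff 12).
The only mutual best response is (A, E); neither player gains by switching there.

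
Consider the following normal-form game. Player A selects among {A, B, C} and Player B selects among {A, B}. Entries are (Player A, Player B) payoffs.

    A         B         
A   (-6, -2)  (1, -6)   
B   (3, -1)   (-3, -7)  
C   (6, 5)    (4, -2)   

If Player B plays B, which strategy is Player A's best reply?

C

With Player B fixed at B, Player A's payoffs are: A → 1, B → -3, C → 4.
The maximum is 4, achieved by C.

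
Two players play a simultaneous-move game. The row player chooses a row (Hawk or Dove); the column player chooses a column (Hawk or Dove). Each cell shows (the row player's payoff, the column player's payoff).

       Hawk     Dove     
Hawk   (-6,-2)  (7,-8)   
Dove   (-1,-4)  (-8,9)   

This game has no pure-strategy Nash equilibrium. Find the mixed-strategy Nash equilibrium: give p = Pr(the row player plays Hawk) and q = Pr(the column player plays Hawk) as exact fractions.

p = 13/19, q = 3/4

Each player's mixing probability is pinned down by making the *other* player indifferent.
The column player indifferent between Hawk and Dove: p·(-2) + (1−p)·(-4) = p·(-8) + (1−p)·9 ⟹ (-4) + 2p = 9 + (-17)p ⟹ p = 13/19.
The row player indifferent between Hawk and Dove: q·(-6) + (1−q)·7 = q·(-1) + (1−q)·(-8) ⟹ 7 + (-13)q = (-8) + 7q ⟹ q = 3/4.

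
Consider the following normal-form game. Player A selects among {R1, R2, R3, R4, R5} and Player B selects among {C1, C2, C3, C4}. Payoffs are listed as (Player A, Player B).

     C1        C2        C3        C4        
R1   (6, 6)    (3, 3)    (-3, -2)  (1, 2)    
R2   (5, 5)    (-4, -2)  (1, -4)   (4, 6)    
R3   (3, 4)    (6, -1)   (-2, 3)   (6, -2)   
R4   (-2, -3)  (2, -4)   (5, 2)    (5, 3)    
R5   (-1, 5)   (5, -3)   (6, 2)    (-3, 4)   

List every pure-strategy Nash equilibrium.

A profile is a Nash equilibrium when each player is best-responding to the other.
Player A's best responses — vs C1: R1 (payoff 6); vs C2: R3 (payoff 6); vs C3: R5 (payoff 6); vs C4: R3 (payoff 6).
Player B's best responses — vs R1: C1 (payoff 6); vs R2: C4 (payoff 6); vs R3: C1 (payoff 4); vs R4: C4 (payoff 3); vs R5: C1 (payoff 5).
The only mutual best response is (R1, C1); neither player gains by switching there.

(R1, C1)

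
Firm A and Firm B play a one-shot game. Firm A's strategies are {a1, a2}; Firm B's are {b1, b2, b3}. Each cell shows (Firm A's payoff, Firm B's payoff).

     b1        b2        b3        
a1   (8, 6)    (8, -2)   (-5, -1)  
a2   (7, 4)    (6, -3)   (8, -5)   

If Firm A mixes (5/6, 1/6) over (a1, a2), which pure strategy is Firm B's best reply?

Compute Firm B's expected payoff from each pure strategy against the given mix.
b1: (5/6)·6 + (1/6)·4 = 17/3
b2: (5/6)·(-2) + (1/6)·(-3) = -13/6
b3: (5/6)·(-1) + (1/6)·(-5) = -5/3
Highest expected payoff is 17/3, from b1.

b1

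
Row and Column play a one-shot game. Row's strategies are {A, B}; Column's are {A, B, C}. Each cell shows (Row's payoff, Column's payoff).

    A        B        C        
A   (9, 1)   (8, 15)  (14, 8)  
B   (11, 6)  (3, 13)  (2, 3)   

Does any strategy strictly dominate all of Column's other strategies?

A strategy is strictly dominant if it gives Column a strictly higher payoff than every other strategy, against every choice by the opponent.
B strictly dominates: vs A: 15 > each of {1, 8}; vs B: 13 > each of {6, 3}.

B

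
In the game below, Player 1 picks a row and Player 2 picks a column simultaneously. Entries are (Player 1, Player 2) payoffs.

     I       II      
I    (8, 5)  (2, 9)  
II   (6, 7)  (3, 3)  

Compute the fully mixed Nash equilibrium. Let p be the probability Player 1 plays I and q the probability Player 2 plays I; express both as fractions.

p = 1/2, q = 1/3

In a mixed NE each player is indifferent between their pure strategies, so the opponent's mix sets the indifference.
Player 2 indifferent between I and II: p·5 + (1−p)·7 = p·9 + (1−p)·3 ⟹ 7 + (-2)p = 3 + 6p ⟹ p = 1/2.
Player 1 indifferent between I and II: q·8 + (1−q)·2 = q·6 + (1−q)·3 ⟹ 2 + 6q = 3 + 3q ⟹ q = 1/3.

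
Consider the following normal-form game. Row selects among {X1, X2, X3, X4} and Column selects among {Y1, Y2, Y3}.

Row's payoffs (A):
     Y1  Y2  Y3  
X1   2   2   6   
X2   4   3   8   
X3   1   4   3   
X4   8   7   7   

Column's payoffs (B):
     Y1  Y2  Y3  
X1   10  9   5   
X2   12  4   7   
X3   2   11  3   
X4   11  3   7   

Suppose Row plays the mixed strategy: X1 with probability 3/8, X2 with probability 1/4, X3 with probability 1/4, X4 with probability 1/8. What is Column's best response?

Column's best reply maximizes expected payoff against the mix.
Y1: (3/8)·10 + (1/4)·12 + (1/4)·2 + (1/8)·11 = 69/8
Y2: (3/8)·9 + (1/4)·4 + (1/4)·11 + (1/8)·3 = 15/2
Y3: (3/8)·5 + (1/4)·7 + (1/4)·3 + (1/8)·7 = 21/4
Highest expected payoff is 69/8, from Y1.

Y1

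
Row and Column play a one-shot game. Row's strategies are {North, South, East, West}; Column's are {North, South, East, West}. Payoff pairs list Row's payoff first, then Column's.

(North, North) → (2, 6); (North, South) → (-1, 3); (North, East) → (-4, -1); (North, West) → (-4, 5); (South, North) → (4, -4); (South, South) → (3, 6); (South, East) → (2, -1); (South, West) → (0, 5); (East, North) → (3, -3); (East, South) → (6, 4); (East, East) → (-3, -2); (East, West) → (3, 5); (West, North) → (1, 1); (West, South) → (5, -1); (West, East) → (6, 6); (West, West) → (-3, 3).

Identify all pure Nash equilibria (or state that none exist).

(East, West) and (West, East)

Find each player's best response to every opponent strategy; NE are the intersections.
Row's best responses — vs North: South (payoff 4); vs South: East (payoff 6); vs East: West (payoff 6); vs West: East (payoff 3).
Column's best responses — vs North: North (payoff 6); vs South: South (payoff 6); vs East: West (payoff 5); vs West: East (payoff 6).
Mutual best responses occur at (East, West) and (West, East); at each, neither player gains by switching.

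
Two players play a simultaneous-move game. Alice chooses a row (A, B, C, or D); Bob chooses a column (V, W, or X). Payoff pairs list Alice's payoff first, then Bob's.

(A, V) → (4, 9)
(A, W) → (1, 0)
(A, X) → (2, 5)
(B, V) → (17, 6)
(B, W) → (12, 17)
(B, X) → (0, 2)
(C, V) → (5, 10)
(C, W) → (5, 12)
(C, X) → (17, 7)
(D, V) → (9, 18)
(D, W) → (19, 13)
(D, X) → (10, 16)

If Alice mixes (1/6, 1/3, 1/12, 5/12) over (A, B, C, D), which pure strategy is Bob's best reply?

W

Bob's best reply maximizes expected payoff against the mix.
V: (1/6)·9 + (1/3)·6 + (1/12)·10 + (5/12)·18 = 71/6
W: (1/6)·0 + (1/3)·17 + (1/12)·12 + (5/12)·13 = 145/12
X: (1/6)·5 + (1/3)·2 + (1/12)·7 + (5/12)·16 = 35/4
Highest expected payoff is 145/12, from W.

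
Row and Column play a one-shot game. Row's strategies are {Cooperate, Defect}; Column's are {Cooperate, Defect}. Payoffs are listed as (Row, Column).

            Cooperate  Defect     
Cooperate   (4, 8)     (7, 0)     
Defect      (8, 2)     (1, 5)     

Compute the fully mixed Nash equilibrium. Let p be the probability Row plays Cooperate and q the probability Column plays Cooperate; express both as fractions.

In a mixed NE each player is indifferent between their pure strategies, so the opponent's mix sets the indifference.
Column indifferent between Cooperate and Defect: p·8 + (1−p)·2 = p·0 + (1−p)·5 ⟹ 2 + 6p = 5 + (-5)p ⟹ p = 3/11.
Row indifferent between Cooperate and Defect: q·4 + (1−q)·7 = q·8 + (1−q)·1 ⟹ 7 + (-3)q = 1 + 7q ⟹ q = 3/5.

p = 3/11, q = 3/5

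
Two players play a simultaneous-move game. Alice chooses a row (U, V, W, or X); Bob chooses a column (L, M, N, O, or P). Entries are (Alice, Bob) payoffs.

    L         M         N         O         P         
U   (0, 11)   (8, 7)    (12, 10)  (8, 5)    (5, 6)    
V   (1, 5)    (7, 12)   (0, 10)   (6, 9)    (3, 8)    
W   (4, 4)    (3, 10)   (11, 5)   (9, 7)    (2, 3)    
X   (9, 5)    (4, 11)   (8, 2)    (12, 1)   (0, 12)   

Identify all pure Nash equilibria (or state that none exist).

None

A profile is a Nash equilibrium when each player is best-responding to the other.
Alice's best responses — vs L: X (payoff 9); vs M: U (payoff 8); vs N: U (payoff 12); vs O: X (payoff 12); vs P: U (payoff 5).
Bob's best responses — vs U: L (payoff 11); vs V: M (payoff 12); vs W: M (payoff 10); vs X: P (payoff 12).
No cell has both players best-responding. For instance, Alice's best reply to L is X, but against X Bob prefers P over L.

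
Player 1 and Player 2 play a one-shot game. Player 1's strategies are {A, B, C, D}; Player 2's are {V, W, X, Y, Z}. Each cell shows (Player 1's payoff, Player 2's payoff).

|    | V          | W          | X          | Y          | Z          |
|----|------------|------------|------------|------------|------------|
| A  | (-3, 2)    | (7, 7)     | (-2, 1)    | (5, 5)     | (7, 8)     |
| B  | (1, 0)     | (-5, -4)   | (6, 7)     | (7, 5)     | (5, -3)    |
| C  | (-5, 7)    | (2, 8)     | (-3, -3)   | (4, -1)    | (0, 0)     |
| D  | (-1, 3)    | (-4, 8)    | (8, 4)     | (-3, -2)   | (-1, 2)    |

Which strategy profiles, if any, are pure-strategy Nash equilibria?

A profile is a Nash equilibrium when each player is best-responding to the other.
Player 1's best responses — vs V: B (payoff 1); vs W: A (payoff 7); vs X: D (payoff 8); vs Y: B (payoff 7); vs Z: A (payoff 7).
Player 2's best responses — vs A: Z (payoff 8); vs B: X (payoff 7); vs C: W (payoff 8); vs D: W (payoff 8).
The only mutual best response is (A, Z); neither player gains by switching there.

(A, Z)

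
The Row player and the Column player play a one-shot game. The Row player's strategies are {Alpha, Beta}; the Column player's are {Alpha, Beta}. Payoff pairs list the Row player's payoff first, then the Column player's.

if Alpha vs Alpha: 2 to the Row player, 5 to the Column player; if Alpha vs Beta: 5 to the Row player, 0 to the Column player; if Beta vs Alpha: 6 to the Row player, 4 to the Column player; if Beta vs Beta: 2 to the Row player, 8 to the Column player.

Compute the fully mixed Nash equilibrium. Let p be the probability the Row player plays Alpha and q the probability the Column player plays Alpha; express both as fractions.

p = 4/9, q = 3/7

In a mixed NE each player is indifferent between their pure strategies, so the opponent's mix sets the indifference.
The Column player indifferent between Alpha and Beta: p·5 + (1−p)·4 = p·0 + (1−p)·8 ⟹ 4 + 1p = 8 + (-8)p ⟹ p = 4/9.
The Row player indifferent between Alpha and Beta: q·2 + (1−q)·5 = q·6 + (1−q)·2 ⟹ 5 + (-3)q = 2 + 4q ⟹ q = 3/7.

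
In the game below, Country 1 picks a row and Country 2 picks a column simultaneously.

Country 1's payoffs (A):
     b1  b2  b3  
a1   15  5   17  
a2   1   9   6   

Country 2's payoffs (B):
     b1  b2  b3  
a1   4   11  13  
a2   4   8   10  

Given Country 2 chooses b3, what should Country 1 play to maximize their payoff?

a1

With Country 2 fixed at b3, Country 1's payoffs are: a1 → 17, a2 → 6.
The maximum is 17, achieved by a1.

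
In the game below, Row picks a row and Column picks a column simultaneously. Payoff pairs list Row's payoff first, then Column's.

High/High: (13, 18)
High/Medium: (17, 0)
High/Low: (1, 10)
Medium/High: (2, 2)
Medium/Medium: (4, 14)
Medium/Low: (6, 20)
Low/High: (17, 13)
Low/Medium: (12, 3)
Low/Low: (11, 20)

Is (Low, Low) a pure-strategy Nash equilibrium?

Yes

Holding Column at Low: Row gets 11 from Low, versus 1 from High, 6 from Medium. No profitable deviation for Row.
Holding Row at Low: Column gets 20 from Low, versus 13 from High, 3 from Medium. No profitable deviation for Column either.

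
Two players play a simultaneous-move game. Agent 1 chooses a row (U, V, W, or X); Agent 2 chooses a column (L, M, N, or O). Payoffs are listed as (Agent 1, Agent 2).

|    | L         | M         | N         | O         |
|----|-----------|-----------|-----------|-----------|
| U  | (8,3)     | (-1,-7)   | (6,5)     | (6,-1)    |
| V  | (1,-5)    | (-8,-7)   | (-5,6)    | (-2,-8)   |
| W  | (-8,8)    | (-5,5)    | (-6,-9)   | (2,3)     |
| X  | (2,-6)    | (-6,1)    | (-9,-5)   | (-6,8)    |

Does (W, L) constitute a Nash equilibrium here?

Holding Agent 2 at L: Agent 1 gets -8 from W but could get 8 by switching to U. Agent 1 has a profitable deviation.

No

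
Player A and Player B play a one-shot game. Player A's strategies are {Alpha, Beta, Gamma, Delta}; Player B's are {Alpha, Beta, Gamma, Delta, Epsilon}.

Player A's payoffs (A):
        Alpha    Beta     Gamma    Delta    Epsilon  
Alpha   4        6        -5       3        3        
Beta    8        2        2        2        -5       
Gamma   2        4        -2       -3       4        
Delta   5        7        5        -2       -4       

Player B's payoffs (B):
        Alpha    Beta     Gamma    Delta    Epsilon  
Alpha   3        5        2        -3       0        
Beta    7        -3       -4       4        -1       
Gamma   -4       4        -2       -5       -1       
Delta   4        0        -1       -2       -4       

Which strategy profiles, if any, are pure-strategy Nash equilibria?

(Beta, Alpha)

A profile is a Nash equilibrium when each player is best-responding to the other.
Player A's best responses — vs Alpha: Beta (payoff 8); vs Beta: Delta (payoff 7); vs Gamma: Delta (payoff 5); vs Delta: Alpha (payoff 3); vs Epsilon: Gamma (payoff 4).
Player B's best responses — vs Alpha: Beta (payoff 5); vs Beta: Alpha (payoff 7); vs Gamma: Beta (payoff 4); vs Delta: Alpha (payoff 4).
The only mutual best response is (Beta, Alpha); neither player gains by switching there.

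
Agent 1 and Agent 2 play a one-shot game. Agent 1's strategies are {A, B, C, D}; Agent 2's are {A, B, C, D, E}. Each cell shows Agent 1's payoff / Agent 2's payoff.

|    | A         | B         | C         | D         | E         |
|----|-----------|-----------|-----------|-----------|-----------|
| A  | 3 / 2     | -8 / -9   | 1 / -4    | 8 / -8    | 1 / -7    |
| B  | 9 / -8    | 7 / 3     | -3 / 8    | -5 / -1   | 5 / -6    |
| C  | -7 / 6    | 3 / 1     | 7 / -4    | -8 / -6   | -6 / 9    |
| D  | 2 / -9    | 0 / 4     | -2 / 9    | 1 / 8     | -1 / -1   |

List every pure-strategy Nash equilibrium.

A profile is a Nash equilibrium when each player is best-responding to the other.
Agent 1's best responses — vs A: B (payoff 9); vs B: B (payoff 7); vs C: C (payoff 7); vs D: A (payoff 8); vs E: B (payoff 5).
Agent 2's best responses — vs A: A (payoff 2); vs B: C (payoff 8); vs C: E (payoff 9); vs D: C (payoff 9).
No cell has both players best-responding. For instance, Agent 1's best reply to C is C, but against C Agent 2 prefers E over C.

There is no pure-strategy Nash equilibrium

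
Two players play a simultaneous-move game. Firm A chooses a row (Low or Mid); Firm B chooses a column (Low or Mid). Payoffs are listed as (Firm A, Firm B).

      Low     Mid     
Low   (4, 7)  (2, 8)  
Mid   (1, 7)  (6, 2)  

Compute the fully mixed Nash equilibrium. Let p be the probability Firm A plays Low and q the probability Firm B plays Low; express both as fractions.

p = 5/6, q = 4/7

In a mixed NE each player is indifferent between their pure strategies, so the opponent's mix sets the indifference.
Firm B indifferent between Low and Mid: p·7 + (1−p)·7 = p·8 + (1−p)·2 ⟹ 7 + 0p = 2 + 6p ⟹ p = 5/6.
Firm A indifferent between Low and Mid: q·4 + (1−q)·2 = q·1 + (1−q)·6 ⟹ 2 + 2q = 6 + (-5)q ⟹ q = 4/7.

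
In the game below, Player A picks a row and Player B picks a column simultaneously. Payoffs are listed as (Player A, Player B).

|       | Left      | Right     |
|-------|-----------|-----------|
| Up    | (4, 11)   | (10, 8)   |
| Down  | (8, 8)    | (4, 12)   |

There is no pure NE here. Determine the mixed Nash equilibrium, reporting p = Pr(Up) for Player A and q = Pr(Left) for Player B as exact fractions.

In a mixed NE each player is indifferent between their pure strategies, so the opponent's mix sets the indifference.
Player B indifferent between Left and Right: p·11 + (1−p)·8 = p·8 + (1−p)·12 ⟹ 8 + 3p = 12 + (-4)p ⟹ p = 4/7.
Player A indifferent between Up and Down: q·4 + (1−q)·10 = q·8 + (1−q)·4 ⟹ 10 + (-6)q = 4 + 4q ⟹ q = 3/5.

p = 4/7, q = 3/5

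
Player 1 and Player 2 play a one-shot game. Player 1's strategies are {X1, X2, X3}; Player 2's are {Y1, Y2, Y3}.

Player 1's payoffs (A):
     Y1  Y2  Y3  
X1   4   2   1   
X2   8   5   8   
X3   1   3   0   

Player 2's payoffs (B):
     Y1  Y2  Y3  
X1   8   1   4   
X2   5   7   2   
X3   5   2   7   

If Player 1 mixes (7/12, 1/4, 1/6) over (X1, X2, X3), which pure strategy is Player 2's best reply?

Y1

Compute Player 2's expected payoff from each pure strategy against the given mix.
Y1: (7/12)·8 + (1/4)·5 + (1/6)·5 = 27/4
Y2: (7/12)·1 + (1/4)·7 + (1/6)·2 = 8/3
Y3: (7/12)·4 + (1/4)·2 + (1/6)·7 = 4
Highest expected payoff is 27/4, from Y1.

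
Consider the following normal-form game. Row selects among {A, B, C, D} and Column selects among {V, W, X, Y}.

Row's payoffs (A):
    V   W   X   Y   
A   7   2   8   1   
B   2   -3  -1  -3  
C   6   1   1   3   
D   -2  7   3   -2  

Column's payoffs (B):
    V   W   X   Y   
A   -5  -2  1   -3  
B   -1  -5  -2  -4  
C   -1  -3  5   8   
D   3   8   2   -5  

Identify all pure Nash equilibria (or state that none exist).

(A, X), (C, Y), and (D, W)

Find each player's best response to every opponent strategy; NE are the intersections.
Row's best responses — vs V: A (payoff 7); vs W: D (payoff 7); vs X: A (payoff 8); vs Y: C (payoff 3).
Column's best responses — vs A: X (payoff 1); vs B: V (payoff -1); vs C: Y (payoff 8); vs D: W (payoff 8).
Mutual best responses occur at (A, X), (C, Y), and (D, W); at each, neither player gains by switching.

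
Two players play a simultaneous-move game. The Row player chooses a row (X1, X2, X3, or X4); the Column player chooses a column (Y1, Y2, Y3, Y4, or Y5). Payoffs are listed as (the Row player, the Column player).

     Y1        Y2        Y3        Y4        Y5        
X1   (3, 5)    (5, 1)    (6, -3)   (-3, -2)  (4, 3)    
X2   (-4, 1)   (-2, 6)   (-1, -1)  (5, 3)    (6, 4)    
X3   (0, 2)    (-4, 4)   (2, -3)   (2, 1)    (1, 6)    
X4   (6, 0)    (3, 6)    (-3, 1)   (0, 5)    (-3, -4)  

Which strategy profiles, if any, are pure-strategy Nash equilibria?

A profile is a Nash equilibrium when each player is best-responding to the other.
The Row player's best responses — vs Y1: X4 (payoff 6); vs Y2: X1 (payoff 5); vs Y3: X1 (payoff 6); vs Y4: X2 (payoff 5); vs Y5: X2 (payoff 6).
The Column player's best responses — vs X1: Y1 (payoff 5); vs X2: Y2 (payoff 6); vs X3: Y5 (payoff 6); vs X4: Y2 (payoff 6).
No cell has both players best-responding. For instance, the Row player's best reply to Y1 is X4, but against X4 the Column player prefers Y2 over Y1.

No pure-strategy Nash equilibrium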